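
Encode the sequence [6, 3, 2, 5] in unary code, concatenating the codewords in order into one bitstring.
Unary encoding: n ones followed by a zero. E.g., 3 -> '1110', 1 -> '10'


Encode each number as n ones followed by a terminating 0:
  6 -> 1111110 (7 bits)
  3 -> 1110 (4 bits)
  2 -> 110 (3 bits)
  5 -> 111110 (6 bits)
Total length = 7 + 4 + 3 + 6 = 20 bits.

Unary([6, 3, 2, 5]) = 11111101110110111110 (20 bits)


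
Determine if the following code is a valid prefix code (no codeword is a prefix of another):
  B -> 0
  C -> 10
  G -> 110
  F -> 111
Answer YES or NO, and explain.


Checking each pair (does one codeword prefix another?):
  B='0' vs C='10': no prefix
  B='0' vs G='110': no prefix
  B='0' vs F='111': no prefix
  C='10' vs B='0': no prefix
  C='10' vs G='110': no prefix
  C='10' vs F='111': no prefix
  G='110' vs B='0': no prefix
  G='110' vs C='10': no prefix
  G='110' vs F='111': no prefix
  F='111' vs B='0': no prefix
  F='111' vs C='10': no prefix
  F='111' vs G='110': no prefix
No violation found over all pairs.

YES -- this is a valid prefix code. No codeword is a prefix of any other codeword.


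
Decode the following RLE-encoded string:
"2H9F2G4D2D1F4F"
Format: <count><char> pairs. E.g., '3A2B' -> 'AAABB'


Expanding each <count><char> pair:
  2H -> 'HH'
  9F -> 'FFFFFFFFF'
  2G -> 'GG'
  4D -> 'DDDD'
  2D -> 'DD'
  1F -> 'F'
  4F -> 'FFFF'

Decoded = HHFFFFFFFFFGGDDDDDDFFFFF


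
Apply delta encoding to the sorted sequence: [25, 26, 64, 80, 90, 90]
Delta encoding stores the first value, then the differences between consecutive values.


First value: 25
Deltas:
  26 - 25 = 1
  64 - 26 = 38
  80 - 64 = 16
  90 - 80 = 10
  90 - 90 = 0


Delta encoded: [25, 1, 38, 16, 10, 0]


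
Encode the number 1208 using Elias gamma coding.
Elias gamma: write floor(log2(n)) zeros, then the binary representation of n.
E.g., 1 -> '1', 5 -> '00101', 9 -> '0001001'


num_bits = floor(log2(1208)) + 1 = 11
leading_zeros = num_bits - 1 = 10
binary(1208) = 10010111000

Elias gamma(1208) = '0000000000' + '10010111000' = 000000000010010111000 (21 bits)


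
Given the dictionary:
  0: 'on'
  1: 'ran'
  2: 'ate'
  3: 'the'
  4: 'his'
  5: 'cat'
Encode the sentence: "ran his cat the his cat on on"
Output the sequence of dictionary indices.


Look up each word in the dictionary:
  'ran' -> 1
  'his' -> 4
  'cat' -> 5
  'the' -> 3
  'his' -> 4
  'cat' -> 5
  'on' -> 0
  'on' -> 0

Encoded: [1, 4, 5, 3, 4, 5, 0, 0]


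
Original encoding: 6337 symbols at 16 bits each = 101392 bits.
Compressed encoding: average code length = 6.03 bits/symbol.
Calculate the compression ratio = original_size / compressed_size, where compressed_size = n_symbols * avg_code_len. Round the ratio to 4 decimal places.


original_size = n_symbols * orig_bits = 6337 * 16 = 101392 bits
compressed_size = n_symbols * avg_code_len = 6337 * 6.03 = 38212.11 bits
ratio = original_size / compressed_size = 101392 / 38212.11 = 2.6534

Compression ratio = 2.6534


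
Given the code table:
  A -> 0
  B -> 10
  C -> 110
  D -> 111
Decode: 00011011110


Decoding:
0 -> A
0 -> A
0 -> A
110 -> C
111 -> D
10 -> B


Result: AAACDB


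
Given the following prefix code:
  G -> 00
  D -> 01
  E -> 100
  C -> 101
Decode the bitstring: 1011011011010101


Decoding step by step:
Bits 101 -> C
Bits 101 -> C
Bits 101 -> C
Bits 101 -> C
Bits 01 -> D
Bits 01 -> D


Decoded message: CCCCDD


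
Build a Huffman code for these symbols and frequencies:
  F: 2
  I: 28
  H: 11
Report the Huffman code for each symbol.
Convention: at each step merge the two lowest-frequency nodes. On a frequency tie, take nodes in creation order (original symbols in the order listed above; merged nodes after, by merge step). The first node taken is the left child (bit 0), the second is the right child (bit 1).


Huffman tree construction:
Step 1: Merge F(2) + H(11) = 13
Step 2: Merge (F+H)(13) + I(28) = 41
Read each symbol's code off the tree from the root (left child = 0, right child = 1).

Codes:
  F: 00 (length 2)
  I: 1 (length 1)
  H: 01 (length 2)
Average code length: 54/41 = 1.3171 bits/symbol


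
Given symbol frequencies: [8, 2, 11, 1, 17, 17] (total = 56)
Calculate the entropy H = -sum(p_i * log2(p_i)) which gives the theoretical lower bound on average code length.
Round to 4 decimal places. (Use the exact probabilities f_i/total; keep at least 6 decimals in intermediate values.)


Per-symbol terms -p_i * log2(p_i) with p_i = f_i/56:
  p = 8/56 = 0.142857: log2(p) = -2.807355, -p*log2(p) = 0.401051
  p = 2/56 = 0.035714: log2(p) = -4.807355, -p*log2(p) = 0.171691
  p = 11/56 = 0.196429: log2(p) = -2.347923, -p*log2(p) = 0.461199
  p = 1/56 = 0.017857: log2(p) = -5.807355, -p*log2(p) = 0.103703
  p = 17/56 = 0.303571: log2(p) = -1.719892, -p*log2(p) = 0.522110
  p = 17/56 = 0.303571: log2(p) = -1.719892, -p*log2(p) = 0.522110
H = 0.401051 + 0.171691 + 0.461199 + 0.103703 + 0.522110 + 0.522110 = 2.181864

H = 2.1819 bits/symbol


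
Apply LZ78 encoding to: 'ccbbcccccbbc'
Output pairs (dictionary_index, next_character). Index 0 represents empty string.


LZ78 encoding steps:
Dictionary: {0: ''}
Step 1: w='' (idx 0), next='c' -> output (0, 'c'), add 'c' as idx 1
Step 2: w='c' (idx 1), next='b' -> output (1, 'b'), add 'cb' as idx 2
Step 3: w='' (idx 0), next='b' -> output (0, 'b'), add 'b' as idx 3
Step 4: w='c' (idx 1), next='c' -> output (1, 'c'), add 'cc' as idx 4
Step 5: w='cc' (idx 4), next='c' -> output (4, 'c'), add 'ccc' as idx 5
Step 6: w='b' (idx 3), next='b' -> output (3, 'b'), add 'bb' as idx 6
Step 7: w='c' (idx 1), end of input -> output (1, '')


Encoded: [(0, 'c'), (1, 'b'), (0, 'b'), (1, 'c'), (4, 'c'), (3, 'b'), (1, '')]


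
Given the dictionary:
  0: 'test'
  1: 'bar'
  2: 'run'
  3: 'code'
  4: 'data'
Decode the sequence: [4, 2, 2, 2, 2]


Look up each index in the dictionary:
  4 -> 'data'
  2 -> 'run'
  2 -> 'run'
  2 -> 'run'
  2 -> 'run'

Decoded: "data run run run run"


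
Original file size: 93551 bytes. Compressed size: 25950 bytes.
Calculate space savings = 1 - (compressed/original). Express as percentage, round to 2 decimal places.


ratio = compressed/original = 25950/93551 = 0.277389
savings = 1 - ratio = 1 - 0.277389 = 0.722611
as a percentage: 0.722611 * 100 = 72.26%

Space savings = 1 - 25950/93551 = 72.26%


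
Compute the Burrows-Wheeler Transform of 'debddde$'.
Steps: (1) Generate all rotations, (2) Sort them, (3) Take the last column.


Rotations (sorted):
  0: $debddde -> last char: e
  1: bddde$de -> last char: e
  2: ddde$deb -> last char: b
  3: dde$debd -> last char: d
  4: de$debdd -> last char: d
  5: debddde$ -> last char: $
  6: e$debddd -> last char: d
  7: ebddde$d -> last char: d


BWT = eebdd$dd


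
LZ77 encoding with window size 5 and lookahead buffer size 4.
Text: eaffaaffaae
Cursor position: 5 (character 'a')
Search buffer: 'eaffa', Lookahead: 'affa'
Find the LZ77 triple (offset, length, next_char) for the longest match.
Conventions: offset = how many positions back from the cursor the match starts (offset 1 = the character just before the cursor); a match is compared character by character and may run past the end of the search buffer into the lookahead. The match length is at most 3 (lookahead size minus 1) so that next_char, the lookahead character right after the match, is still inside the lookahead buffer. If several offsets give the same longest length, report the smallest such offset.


Try each offset into the search buffer:
  offset=1 (pos 4, char 'a'): match length 1
  offset=2 (pos 3, char 'f'): match length 0
  offset=3 (pos 2, char 'f'): match length 0
  offset=4 (pos 1, char 'a'): match length 3
  offset=5 (pos 0, char 'e'): match length 0
Longest match has length 3 at offset 4.
next_char = character at position 5 + 3 = 8 -> 'a'

Best match: offset=4, length=3 (matching 'aff' starting at position 1)
LZ77 triple: (4, 3, 'a')


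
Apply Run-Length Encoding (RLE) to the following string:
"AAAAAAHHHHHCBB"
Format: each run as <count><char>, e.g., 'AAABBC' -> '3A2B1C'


Scanning runs left to right:
  i=0: run of 'A' x 6 -> '6A'
  i=6: run of 'H' x 5 -> '5H'
  i=11: run of 'C' x 1 -> '1C'
  i=12: run of 'B' x 2 -> '2B'

RLE = 6A5H1C2B


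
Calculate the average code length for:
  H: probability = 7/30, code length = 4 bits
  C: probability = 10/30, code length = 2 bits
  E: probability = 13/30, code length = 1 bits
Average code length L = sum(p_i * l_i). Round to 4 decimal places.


Weighted contributions p_i * l_i:
  H: (7/30) * 4 = 28/30
  C: (10/30) * 2 = 20/30
  E: (13/30) * 1 = 13/30
Sum = (28 + 20 + 13)/30 = 61/30

L = 61/30 = 2.0333 bits/symbol


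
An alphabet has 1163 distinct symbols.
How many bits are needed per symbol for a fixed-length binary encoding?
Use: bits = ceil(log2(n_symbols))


log2(1163) = 10.1836
Bracket: 2^10 = 1024 < 1163 <= 2^11 = 2048
So ceil(log2(1163)) = 11

bits = ceil(log2(1163)) = ceil(10.1836) = 11 bits


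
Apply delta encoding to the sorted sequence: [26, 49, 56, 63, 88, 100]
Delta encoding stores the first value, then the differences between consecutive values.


First value: 26
Deltas:
  49 - 26 = 23
  56 - 49 = 7
  63 - 56 = 7
  88 - 63 = 25
  100 - 88 = 12


Delta encoded: [26, 23, 7, 7, 25, 12]


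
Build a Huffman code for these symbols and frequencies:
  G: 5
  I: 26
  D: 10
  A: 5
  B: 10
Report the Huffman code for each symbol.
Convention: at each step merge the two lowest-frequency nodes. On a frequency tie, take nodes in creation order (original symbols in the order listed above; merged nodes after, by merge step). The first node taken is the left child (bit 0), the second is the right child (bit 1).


Huffman tree construction:
Step 1: Merge G(5) + A(5) = 10
Step 2: Merge D(10) + B(10) = 20
Step 3: Merge (G+A)(10) + (D+B)(20) = 30
Step 4: Merge I(26) + ((G+A)+(D+B))(30) = 56
Read each symbol's code off the tree from the root (left child = 0, right child = 1).

Codes:
  G: 100 (length 3)
  I: 0 (length 1)
  D: 110 (length 3)
  A: 101 (length 3)
  B: 111 (length 3)
Average code length: 116/56 = 2.0714 bits/symbol


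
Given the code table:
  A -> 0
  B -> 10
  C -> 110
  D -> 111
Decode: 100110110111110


Decoding:
10 -> B
0 -> A
110 -> C
110 -> C
111 -> D
110 -> C


Result: BACCDC


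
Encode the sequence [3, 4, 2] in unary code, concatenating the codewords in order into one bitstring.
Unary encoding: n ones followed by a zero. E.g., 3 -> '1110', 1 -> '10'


Encode each number as n ones followed by a terminating 0:
  3 -> 1110 (4 bits)
  4 -> 11110 (5 bits)
  2 -> 110 (3 bits)
Total length = 4 + 5 + 3 = 12 bits.

Unary([3, 4, 2]) = 111011110110 (12 bits)


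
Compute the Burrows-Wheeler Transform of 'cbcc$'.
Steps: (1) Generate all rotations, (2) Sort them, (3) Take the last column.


Rotations (sorted):
  0: $cbcc -> last char: c
  1: bcc$c -> last char: c
  2: c$cbc -> last char: c
  3: cbcc$ -> last char: $
  4: cc$cb -> last char: b


BWT = ccc$b


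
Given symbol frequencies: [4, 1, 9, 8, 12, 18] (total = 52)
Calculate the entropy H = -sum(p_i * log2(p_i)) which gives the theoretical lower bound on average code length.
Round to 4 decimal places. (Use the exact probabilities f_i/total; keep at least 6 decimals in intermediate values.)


Per-symbol terms -p_i * log2(p_i) with p_i = f_i/52:
  p = 4/52 = 0.076923: log2(p) = -3.700440, -p*log2(p) = 0.284649
  p = 1/52 = 0.019231: log2(p) = -5.700440, -p*log2(p) = 0.109624
  p = 9/52 = 0.173077: log2(p) = -2.530515, -p*log2(p) = 0.437974
  p = 8/52 = 0.153846: log2(p) = -2.700440, -p*log2(p) = 0.415452
  p = 12/52 = 0.230769: log2(p) = -2.115477, -p*log2(p) = 0.488187
  p = 18/52 = 0.346154: log2(p) = -1.530515, -p*log2(p) = 0.529794
H = 0.284649 + 0.109624 + 0.437974 + 0.415452 + 0.488187 + 0.529794 = 2.265680

H = 2.2657 bits/symbol


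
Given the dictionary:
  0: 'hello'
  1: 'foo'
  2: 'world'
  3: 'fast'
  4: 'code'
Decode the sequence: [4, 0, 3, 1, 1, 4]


Look up each index in the dictionary:
  4 -> 'code'
  0 -> 'hello'
  3 -> 'fast'
  1 -> 'foo'
  1 -> 'foo'
  4 -> 'code'

Decoded: "code hello fast foo foo code"


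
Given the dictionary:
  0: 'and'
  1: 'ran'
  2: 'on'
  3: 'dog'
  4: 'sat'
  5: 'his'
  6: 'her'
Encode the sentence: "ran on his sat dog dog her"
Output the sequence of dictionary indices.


Look up each word in the dictionary:
  'ran' -> 1
  'on' -> 2
  'his' -> 5
  'sat' -> 4
  'dog' -> 3
  'dog' -> 3
  'her' -> 6

Encoded: [1, 2, 5, 4, 3, 3, 6]


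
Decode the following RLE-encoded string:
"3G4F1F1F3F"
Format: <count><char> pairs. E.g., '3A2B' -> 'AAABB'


Expanding each <count><char> pair:
  3G -> 'GGG'
  4F -> 'FFFF'
  1F -> 'F'
  1F -> 'F'
  3F -> 'FFF'

Decoded = GGGFFFFFFFFF


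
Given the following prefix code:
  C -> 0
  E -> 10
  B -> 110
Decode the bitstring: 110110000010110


Decoding step by step:
Bits 110 -> B
Bits 110 -> B
Bits 0 -> C
Bits 0 -> C
Bits 0 -> C
Bits 0 -> C
Bits 10 -> E
Bits 110 -> B


Decoded message: BBCCCCEB


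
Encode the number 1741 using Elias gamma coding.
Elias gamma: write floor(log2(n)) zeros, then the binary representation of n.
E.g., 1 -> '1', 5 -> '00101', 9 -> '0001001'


num_bits = floor(log2(1741)) + 1 = 11
leading_zeros = num_bits - 1 = 10
binary(1741) = 11011001101

Elias gamma(1741) = '0000000000' + '11011001101' = 000000000011011001101 (21 bits)


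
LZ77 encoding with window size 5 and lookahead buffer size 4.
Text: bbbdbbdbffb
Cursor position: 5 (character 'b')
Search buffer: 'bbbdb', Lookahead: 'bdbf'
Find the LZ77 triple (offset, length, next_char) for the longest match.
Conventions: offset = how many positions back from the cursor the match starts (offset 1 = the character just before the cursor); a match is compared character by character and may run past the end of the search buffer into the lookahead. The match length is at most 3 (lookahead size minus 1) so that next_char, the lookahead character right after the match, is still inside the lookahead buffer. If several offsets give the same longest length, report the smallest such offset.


Try each offset into the search buffer:
  offset=1 (pos 4, char 'b'): match length 1
  offset=2 (pos 3, char 'd'): match length 0
  offset=3 (pos 2, char 'b'): match length 3
  offset=4 (pos 1, char 'b'): match length 1
  offset=5 (pos 0, char 'b'): match length 1
Longest match has length 3 at offset 3.
next_char = character at position 5 + 3 = 8 -> 'f'

Best match: offset=3, length=3 (matching 'bdb' starting at position 2)
LZ77 triple: (3, 3, 'f')


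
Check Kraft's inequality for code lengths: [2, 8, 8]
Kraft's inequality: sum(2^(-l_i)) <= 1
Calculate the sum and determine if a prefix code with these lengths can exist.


Sum = 2^(-2) + 2^(-8) + 2^(-8)
    = 0.25 + 0.00390625 + 0.00390625
    = 66/256 = 0.2578125
Since 0.2578125 <= 1, Kraft's inequality IS satisfied.
A prefix code with these lengths CAN exist.

Kraft sum = 0.2578125. Satisfied.


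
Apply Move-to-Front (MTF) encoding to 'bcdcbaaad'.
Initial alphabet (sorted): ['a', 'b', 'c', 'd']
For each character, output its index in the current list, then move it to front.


MTF encoding:
'b': index 1 in ['a', 'b', 'c', 'd'] -> ['b', 'a', 'c', 'd']
'c': index 2 in ['b', 'a', 'c', 'd'] -> ['c', 'b', 'a', 'd']
'd': index 3 in ['c', 'b', 'a', 'd'] -> ['d', 'c', 'b', 'a']
'c': index 1 in ['d', 'c', 'b', 'a'] -> ['c', 'd', 'b', 'a']
'b': index 2 in ['c', 'd', 'b', 'a'] -> ['b', 'c', 'd', 'a']
'a': index 3 in ['b', 'c', 'd', 'a'] -> ['a', 'b', 'c', 'd']
'a': index 0 in ['a', 'b', 'c', 'd'] -> ['a', 'b', 'c', 'd']
'a': index 0 in ['a', 'b', 'c', 'd'] -> ['a', 'b', 'c', 'd']
'd': index 3 in ['a', 'b', 'c', 'd'] -> ['d', 'a', 'b', 'c']


Output: [1, 2, 3, 1, 2, 3, 0, 0, 3]


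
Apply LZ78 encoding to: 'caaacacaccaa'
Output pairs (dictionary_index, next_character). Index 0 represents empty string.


LZ78 encoding steps:
Dictionary: {0: ''}
Step 1: w='' (idx 0), next='c' -> output (0, 'c'), add 'c' as idx 1
Step 2: w='' (idx 0), next='a' -> output (0, 'a'), add 'a' as idx 2
Step 3: w='a' (idx 2), next='a' -> output (2, 'a'), add 'aa' as idx 3
Step 4: w='c' (idx 1), next='a' -> output (1, 'a'), add 'ca' as idx 4
Step 5: w='ca' (idx 4), next='c' -> output (4, 'c'), add 'cac' as idx 5
Step 6: w='ca' (idx 4), next='a' -> output (4, 'a'), add 'caa' as idx 6


Encoded: [(0, 'c'), (0, 'a'), (2, 'a'), (1, 'a'), (4, 'c'), (4, 'a')]


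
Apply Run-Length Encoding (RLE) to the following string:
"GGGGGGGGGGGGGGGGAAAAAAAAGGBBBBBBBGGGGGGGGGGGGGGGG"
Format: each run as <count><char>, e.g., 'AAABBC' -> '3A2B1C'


Scanning runs left to right:
  i=0: run of 'G' x 16 -> '16G'
  i=16: run of 'A' x 8 -> '8A'
  i=24: run of 'G' x 2 -> '2G'
  i=26: run of 'B' x 7 -> '7B'
  i=33: run of 'G' x 16 -> '16G'

RLE = 16G8A2G7B16G


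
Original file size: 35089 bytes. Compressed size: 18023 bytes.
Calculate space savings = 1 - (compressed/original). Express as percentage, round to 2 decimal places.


ratio = compressed/original = 18023/35089 = 0.513637
savings = 1 - ratio = 1 - 0.513637 = 0.486363
as a percentage: 0.486363 * 100 = 48.64%

Space savings = 1 - 18023/35089 = 48.64%


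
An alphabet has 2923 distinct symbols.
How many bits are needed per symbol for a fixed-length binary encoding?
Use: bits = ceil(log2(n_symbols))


log2(2923) = 11.5132
Bracket: 2^11 = 2048 < 2923 <= 2^12 = 4096
So ceil(log2(2923)) = 12

bits = ceil(log2(2923)) = ceil(11.5132) = 12 bits


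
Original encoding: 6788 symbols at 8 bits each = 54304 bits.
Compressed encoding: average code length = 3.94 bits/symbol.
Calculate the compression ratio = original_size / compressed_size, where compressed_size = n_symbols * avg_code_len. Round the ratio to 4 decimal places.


original_size = n_symbols * orig_bits = 6788 * 8 = 54304 bits
compressed_size = n_symbols * avg_code_len = 6788 * 3.94 = 26744.72 bits
ratio = original_size / compressed_size = 54304 / 26744.72 = 2.0305

Compression ratio = 2.0305


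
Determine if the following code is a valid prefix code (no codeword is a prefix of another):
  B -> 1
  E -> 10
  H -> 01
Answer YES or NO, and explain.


Checking each pair (does one codeword prefix another?):
  B='1' vs E='10': prefix -- VIOLATION

NO -- this is NOT a valid prefix code. B (1) is a prefix of E (10).


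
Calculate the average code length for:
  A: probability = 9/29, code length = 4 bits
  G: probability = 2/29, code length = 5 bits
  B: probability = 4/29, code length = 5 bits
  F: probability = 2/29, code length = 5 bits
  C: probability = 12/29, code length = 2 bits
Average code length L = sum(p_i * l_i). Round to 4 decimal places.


Weighted contributions p_i * l_i:
  A: (9/29) * 4 = 36/29
  G: (2/29) * 5 = 10/29
  B: (4/29) * 5 = 20/29
  F: (2/29) * 5 = 10/29
  C: (12/29) * 2 = 24/29
Sum = (36 + 10 + 20 + 10 + 24)/29 = 100/29

L = 100/29 = 3.4483 bits/symbol


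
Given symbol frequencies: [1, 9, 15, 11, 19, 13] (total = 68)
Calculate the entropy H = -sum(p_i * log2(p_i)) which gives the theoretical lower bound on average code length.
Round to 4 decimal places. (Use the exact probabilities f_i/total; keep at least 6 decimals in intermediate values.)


Per-symbol terms -p_i * log2(p_i) with p_i = f_i/68:
  p = 1/68 = 0.014706: log2(p) = -6.087463, -p*log2(p) = 0.089522
  p = 9/68 = 0.132353: log2(p) = -2.917538, -p*log2(p) = 0.386145
  p = 15/68 = 0.220588: log2(p) = -2.180572, -p*log2(p) = 0.481009
  p = 11/68 = 0.161765: log2(p) = -2.628031, -p*log2(p) = 0.425123
  p = 19/68 = 0.279412: log2(p) = -1.839535, -p*log2(p) = 0.513988
  p = 13/68 = 0.191176: log2(p) = -2.387023, -p*log2(p) = 0.456343
H = 0.089522 + 0.386145 + 0.481009 + 0.425123 + 0.513988 + 0.456343 = 2.352130

H = 2.3521 bits/symbol


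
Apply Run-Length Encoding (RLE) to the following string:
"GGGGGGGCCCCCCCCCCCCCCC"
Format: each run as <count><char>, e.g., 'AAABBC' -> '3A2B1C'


Scanning runs left to right:
  i=0: run of 'G' x 7 -> '7G'
  i=7: run of 'C' x 15 -> '15C'

RLE = 7G15C


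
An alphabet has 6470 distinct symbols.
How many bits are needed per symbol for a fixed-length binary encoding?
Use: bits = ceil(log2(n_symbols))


log2(6470) = 12.6595
Bracket: 2^12 = 4096 < 6470 <= 2^13 = 8192
So ceil(log2(6470)) = 13

bits = ceil(log2(6470)) = ceil(12.6595) = 13 bits


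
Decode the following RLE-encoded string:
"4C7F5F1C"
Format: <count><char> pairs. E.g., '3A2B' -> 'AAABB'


Expanding each <count><char> pair:
  4C -> 'CCCC'
  7F -> 'FFFFFFF'
  5F -> 'FFFFF'
  1C -> 'C'

Decoded = CCCCFFFFFFFFFFFFC


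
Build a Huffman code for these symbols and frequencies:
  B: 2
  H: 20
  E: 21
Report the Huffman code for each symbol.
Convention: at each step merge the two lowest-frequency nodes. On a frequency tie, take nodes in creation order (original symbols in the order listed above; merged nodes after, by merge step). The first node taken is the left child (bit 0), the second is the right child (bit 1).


Huffman tree construction:
Step 1: Merge B(2) + H(20) = 22
Step 2: Merge E(21) + (B+H)(22) = 43
Read each symbol's code off the tree from the root (left child = 0, right child = 1).

Codes:
  B: 10 (length 2)
  H: 11 (length 2)
  E: 0 (length 1)
Average code length: 65/43 = 1.5116 bits/symbol


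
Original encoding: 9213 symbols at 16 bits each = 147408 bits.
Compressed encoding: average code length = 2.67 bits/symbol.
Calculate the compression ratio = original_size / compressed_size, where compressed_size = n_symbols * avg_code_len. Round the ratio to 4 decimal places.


original_size = n_symbols * orig_bits = 9213 * 16 = 147408 bits
compressed_size = n_symbols * avg_code_len = 9213 * 2.67 = 24598.71 bits
ratio = original_size / compressed_size = 147408 / 24598.71 = 5.9925

Compression ratio = 5.9925


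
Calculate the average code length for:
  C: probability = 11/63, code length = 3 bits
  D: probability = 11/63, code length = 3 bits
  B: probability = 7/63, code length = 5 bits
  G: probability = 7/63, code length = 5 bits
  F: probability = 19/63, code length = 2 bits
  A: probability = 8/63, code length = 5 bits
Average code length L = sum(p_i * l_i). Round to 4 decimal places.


Weighted contributions p_i * l_i:
  C: (11/63) * 3 = 33/63
  D: (11/63) * 3 = 33/63
  B: (7/63) * 5 = 35/63
  G: (7/63) * 5 = 35/63
  F: (19/63) * 2 = 38/63
  A: (8/63) * 5 = 40/63
Sum = (33 + 33 + 35 + 35 + 38 + 40)/63 = 214/63

L = 214/63 = 3.3968 bits/symbol


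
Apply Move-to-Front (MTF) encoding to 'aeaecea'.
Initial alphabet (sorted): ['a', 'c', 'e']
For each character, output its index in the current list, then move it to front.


MTF encoding:
'a': index 0 in ['a', 'c', 'e'] -> ['a', 'c', 'e']
'e': index 2 in ['a', 'c', 'e'] -> ['e', 'a', 'c']
'a': index 1 in ['e', 'a', 'c'] -> ['a', 'e', 'c']
'e': index 1 in ['a', 'e', 'c'] -> ['e', 'a', 'c']
'c': index 2 in ['e', 'a', 'c'] -> ['c', 'e', 'a']
'e': index 1 in ['c', 'e', 'a'] -> ['e', 'c', 'a']
'a': index 2 in ['e', 'c', 'a'] -> ['a', 'e', 'c']


Output: [0, 2, 1, 1, 2, 1, 2]


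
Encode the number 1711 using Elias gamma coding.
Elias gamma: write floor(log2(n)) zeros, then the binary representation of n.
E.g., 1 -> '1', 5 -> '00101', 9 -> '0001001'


num_bits = floor(log2(1711)) + 1 = 11
leading_zeros = num_bits - 1 = 10
binary(1711) = 11010101111

Elias gamma(1711) = '0000000000' + '11010101111' = 000000000011010101111 (21 bits)


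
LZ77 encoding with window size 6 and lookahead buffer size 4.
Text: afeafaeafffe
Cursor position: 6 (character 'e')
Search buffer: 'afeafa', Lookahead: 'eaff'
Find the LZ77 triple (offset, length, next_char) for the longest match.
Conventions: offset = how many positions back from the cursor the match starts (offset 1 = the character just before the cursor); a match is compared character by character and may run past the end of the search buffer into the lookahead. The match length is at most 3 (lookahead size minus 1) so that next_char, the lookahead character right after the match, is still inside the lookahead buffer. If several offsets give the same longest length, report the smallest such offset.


Try each offset into the search buffer:
  offset=1 (pos 5, char 'a'): match length 0
  offset=2 (pos 4, char 'f'): match length 0
  offset=3 (pos 3, char 'a'): match length 0
  offset=4 (pos 2, char 'e'): match length 3
  offset=5 (pos 1, char 'f'): match length 0
  offset=6 (pos 0, char 'a'): match length 0
Longest match has length 3 at offset 4.
next_char = character at position 6 + 3 = 9 -> 'f'

Best match: offset=4, length=3 (matching 'eaf' starting at position 2)
LZ77 triple: (4, 3, 'f')


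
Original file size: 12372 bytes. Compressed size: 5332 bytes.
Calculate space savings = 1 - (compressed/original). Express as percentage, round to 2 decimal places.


ratio = compressed/original = 5332/12372 = 0.430973
savings = 1 - ratio = 1 - 0.430973 = 0.569027
as a percentage: 0.569027 * 100 = 56.9%

Space savings = 1 - 5332/12372 = 56.9%


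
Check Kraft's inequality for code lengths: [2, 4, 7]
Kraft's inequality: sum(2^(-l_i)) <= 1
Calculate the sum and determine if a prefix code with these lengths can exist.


Sum = 2^(-2) + 2^(-4) + 2^(-7)
    = 0.25 + 0.0625 + 0.0078125
    = 41/128 = 0.3203125
Since 0.3203125 <= 1, Kraft's inequality IS satisfied.
A prefix code with these lengths CAN exist.

Kraft sum = 0.3203125. Satisfied.


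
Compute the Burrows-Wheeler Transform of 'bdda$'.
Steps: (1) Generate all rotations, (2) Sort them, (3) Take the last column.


Rotations (sorted):
  0: $bdda -> last char: a
  1: a$bdd -> last char: d
  2: bdda$ -> last char: $
  3: da$bd -> last char: d
  4: dda$b -> last char: b


BWT = ad$db


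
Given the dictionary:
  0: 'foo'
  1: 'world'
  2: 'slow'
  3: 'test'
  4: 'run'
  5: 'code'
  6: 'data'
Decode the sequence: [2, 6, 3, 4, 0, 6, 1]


Look up each index in the dictionary:
  2 -> 'slow'
  6 -> 'data'
  3 -> 'test'
  4 -> 'run'
  0 -> 'foo'
  6 -> 'data'
  1 -> 'world'

Decoded: "slow data test run foo data world"


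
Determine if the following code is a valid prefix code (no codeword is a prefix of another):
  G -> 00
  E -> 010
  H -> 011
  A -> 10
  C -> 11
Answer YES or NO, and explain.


Checking each pair (does one codeword prefix another?):
  G='00' vs E='010': no prefix
  G='00' vs H='011': no prefix
  G='00' vs A='10': no prefix
  G='00' vs C='11': no prefix
  E='010' vs G='00': no prefix
  E='010' vs H='011': no prefix
  E='010' vs A='10': no prefix
  E='010' vs C='11': no prefix
  H='011' vs G='00': no prefix
  H='011' vs E='010': no prefix
  H='011' vs A='10': no prefix
  H='011' vs C='11': no prefix
  A='10' vs G='00': no prefix
  A='10' vs E='010': no prefix
  A='10' vs H='011': no prefix
  A='10' vs C='11': no prefix
  C='11' vs G='00': no prefix
  C='11' vs E='010': no prefix
  C='11' vs H='011': no prefix
  C='11' vs A='10': no prefix
No violation found over all pairs.

YES -- this is a valid prefix code. No codeword is a prefix of any other codeword.


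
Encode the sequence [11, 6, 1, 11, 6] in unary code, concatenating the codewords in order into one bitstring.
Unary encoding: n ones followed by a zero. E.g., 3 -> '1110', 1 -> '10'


Encode each number as n ones followed by a terminating 0:
  11 -> 111111111110 (12 bits)
  6 -> 1111110 (7 bits)
  1 -> 10 (2 bits)
  11 -> 111111111110 (12 bits)
  6 -> 1111110 (7 bits)
Total length = 12 + 7 + 2 + 12 + 7 = 40 bits.

Unary([11, 6, 1, 11, 6]) = 1111111111101111110101111111111101111110 (40 bits)


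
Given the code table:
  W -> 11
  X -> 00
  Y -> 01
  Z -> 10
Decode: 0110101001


Decoding:
01 -> Y
10 -> Z
10 -> Z
10 -> Z
01 -> Y


Result: YZZZY


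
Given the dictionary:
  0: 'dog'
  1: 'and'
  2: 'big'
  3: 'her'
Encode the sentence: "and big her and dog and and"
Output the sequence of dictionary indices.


Look up each word in the dictionary:
  'and' -> 1
  'big' -> 2
  'her' -> 3
  'and' -> 1
  'dog' -> 0
  'and' -> 1
  'and' -> 1

Encoded: [1, 2, 3, 1, 0, 1, 1]


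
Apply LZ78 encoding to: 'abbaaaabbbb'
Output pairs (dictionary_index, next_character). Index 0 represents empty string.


LZ78 encoding steps:
Dictionary: {0: ''}
Step 1: w='' (idx 0), next='a' -> output (0, 'a'), add 'a' as idx 1
Step 2: w='' (idx 0), next='b' -> output (0, 'b'), add 'b' as idx 2
Step 3: w='b' (idx 2), next='a' -> output (2, 'a'), add 'ba' as idx 3
Step 4: w='a' (idx 1), next='a' -> output (1, 'a'), add 'aa' as idx 4
Step 5: w='a' (idx 1), next='b' -> output (1, 'b'), add 'ab' as idx 5
Step 6: w='b' (idx 2), next='b' -> output (2, 'b'), add 'bb' as idx 6
Step 7: w='b' (idx 2), end of input -> output (2, '')


Encoded: [(0, 'a'), (0, 'b'), (2, 'a'), (1, 'a'), (1, 'b'), (2, 'b'), (2, '')]


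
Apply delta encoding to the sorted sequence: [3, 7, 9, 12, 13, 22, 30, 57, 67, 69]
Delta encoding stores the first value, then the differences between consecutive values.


First value: 3
Deltas:
  7 - 3 = 4
  9 - 7 = 2
  12 - 9 = 3
  13 - 12 = 1
  22 - 13 = 9
  30 - 22 = 8
  57 - 30 = 27
  67 - 57 = 10
  69 - 67 = 2


Delta encoded: [3, 4, 2, 3, 1, 9, 8, 27, 10, 2]


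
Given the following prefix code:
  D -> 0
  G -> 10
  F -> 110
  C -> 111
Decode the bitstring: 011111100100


Decoding step by step:
Bits 0 -> D
Bits 111 -> C
Bits 111 -> C
Bits 0 -> D
Bits 0 -> D
Bits 10 -> G
Bits 0 -> D


Decoded message: DCCDDGD


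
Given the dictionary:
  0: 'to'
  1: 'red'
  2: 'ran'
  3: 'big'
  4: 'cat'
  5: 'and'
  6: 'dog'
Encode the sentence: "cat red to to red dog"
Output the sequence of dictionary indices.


Look up each word in the dictionary:
  'cat' -> 4
  'red' -> 1
  'to' -> 0
  'to' -> 0
  'red' -> 1
  'dog' -> 6

Encoded: [4, 1, 0, 0, 1, 6]


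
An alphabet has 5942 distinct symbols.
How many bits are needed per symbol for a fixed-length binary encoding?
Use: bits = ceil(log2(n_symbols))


log2(5942) = 12.5367
Bracket: 2^12 = 4096 < 5942 <= 2^13 = 8192
So ceil(log2(5942)) = 13

bits = ceil(log2(5942)) = ceil(12.5367) = 13 bits


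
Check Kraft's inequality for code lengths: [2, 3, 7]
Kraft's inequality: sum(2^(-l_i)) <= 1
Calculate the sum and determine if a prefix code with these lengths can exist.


Sum = 2^(-2) + 2^(-3) + 2^(-7)
    = 0.25 + 0.125 + 0.0078125
    = 49/128 = 0.3828125
Since 0.3828125 <= 1, Kraft's inequality IS satisfied.
A prefix code with these lengths CAN exist.

Kraft sum = 0.3828125. Satisfied.


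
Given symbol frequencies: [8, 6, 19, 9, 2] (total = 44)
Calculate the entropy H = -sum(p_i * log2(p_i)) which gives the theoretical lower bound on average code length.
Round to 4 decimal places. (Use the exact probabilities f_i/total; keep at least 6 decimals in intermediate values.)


Per-symbol terms -p_i * log2(p_i) with p_i = f_i/44:
  p = 8/44 = 0.181818: log2(p) = -2.459432, -p*log2(p) = 0.447169
  p = 6/44 = 0.136364: log2(p) = -2.874469, -p*log2(p) = 0.391973
  p = 19/44 = 0.431818: log2(p) = -1.211504, -p*log2(p) = 0.523149
  p = 9/44 = 0.204545: log2(p) = -2.289507, -p*log2(p) = 0.468308
  p = 2/44 = 0.045455: log2(p) = -4.459432, -p*log2(p) = 0.202701
H = 0.447169 + 0.391973 + 0.523149 + 0.468308 + 0.202701 = 2.033300

H = 2.0333 bits/symbol


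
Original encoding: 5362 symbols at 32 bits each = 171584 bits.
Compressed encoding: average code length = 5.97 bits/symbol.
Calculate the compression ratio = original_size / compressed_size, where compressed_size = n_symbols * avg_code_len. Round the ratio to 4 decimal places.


original_size = n_symbols * orig_bits = 5362 * 32 = 171584 bits
compressed_size = n_symbols * avg_code_len = 5362 * 5.97 = 32011.14 bits
ratio = original_size / compressed_size = 171584 / 32011.14 = 5.3601

Compression ratio = 5.3601


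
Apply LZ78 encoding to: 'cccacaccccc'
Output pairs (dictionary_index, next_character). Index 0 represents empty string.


LZ78 encoding steps:
Dictionary: {0: ''}
Step 1: w='' (idx 0), next='c' -> output (0, 'c'), add 'c' as idx 1
Step 2: w='c' (idx 1), next='c' -> output (1, 'c'), add 'cc' as idx 2
Step 3: w='' (idx 0), next='a' -> output (0, 'a'), add 'a' as idx 3
Step 4: w='c' (idx 1), next='a' -> output (1, 'a'), add 'ca' as idx 4
Step 5: w='cc' (idx 2), next='c' -> output (2, 'c'), add 'ccc' as idx 5
Step 6: w='cc' (idx 2), end of input -> output (2, '')


Encoded: [(0, 'c'), (1, 'c'), (0, 'a'), (1, 'a'), (2, 'c'), (2, '')]


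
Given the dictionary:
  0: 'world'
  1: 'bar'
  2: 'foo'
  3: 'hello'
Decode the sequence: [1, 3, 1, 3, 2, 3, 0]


Look up each index in the dictionary:
  1 -> 'bar'
  3 -> 'hello'
  1 -> 'bar'
  3 -> 'hello'
  2 -> 'foo'
  3 -> 'hello'
  0 -> 'world'

Decoded: "bar hello bar hello foo hello world"


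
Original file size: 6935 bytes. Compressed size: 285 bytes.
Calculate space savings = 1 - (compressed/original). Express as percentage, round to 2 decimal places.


ratio = compressed/original = 285/6935 = 0.041096
savings = 1 - ratio = 1 - 0.041096 = 0.958904
as a percentage: 0.958904 * 100 = 95.89%

Space savings = 1 - 285/6935 = 95.89%


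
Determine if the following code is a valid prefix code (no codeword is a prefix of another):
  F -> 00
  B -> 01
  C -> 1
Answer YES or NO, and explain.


Checking each pair (does one codeword prefix another?):
  F='00' vs B='01': no prefix
  F='00' vs C='1': no prefix
  B='01' vs F='00': no prefix
  B='01' vs C='1': no prefix
  C='1' vs F='00': no prefix
  C='1' vs B='01': no prefix
No violation found over all pairs.

YES -- this is a valid prefix code. No codeword is a prefix of any other codeword.


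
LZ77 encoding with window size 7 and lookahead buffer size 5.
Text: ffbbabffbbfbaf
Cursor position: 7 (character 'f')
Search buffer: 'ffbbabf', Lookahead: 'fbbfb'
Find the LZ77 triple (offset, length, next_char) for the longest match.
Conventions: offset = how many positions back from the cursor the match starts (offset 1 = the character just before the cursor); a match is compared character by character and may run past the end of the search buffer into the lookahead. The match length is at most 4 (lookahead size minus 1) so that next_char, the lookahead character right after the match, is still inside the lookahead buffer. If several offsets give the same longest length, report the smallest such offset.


Try each offset into the search buffer:
  offset=1 (pos 6, char 'f'): match length 1
  offset=2 (pos 5, char 'b'): match length 0
  offset=3 (pos 4, char 'a'): match length 0
  offset=4 (pos 3, char 'b'): match length 0
  offset=5 (pos 2, char 'b'): match length 0
  offset=6 (pos 1, char 'f'): match length 3
  offset=7 (pos 0, char 'f'): match length 1
Longest match has length 3 at offset 6.
next_char = character at position 7 + 3 = 10 -> 'f'

Best match: offset=6, length=3 (matching 'fbb' starting at position 1)
LZ77 triple: (6, 3, 'f')


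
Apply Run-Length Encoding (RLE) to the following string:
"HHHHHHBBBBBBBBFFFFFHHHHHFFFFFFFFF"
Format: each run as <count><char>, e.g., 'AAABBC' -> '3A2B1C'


Scanning runs left to right:
  i=0: run of 'H' x 6 -> '6H'
  i=6: run of 'B' x 8 -> '8B'
  i=14: run of 'F' x 5 -> '5F'
  i=19: run of 'H' x 5 -> '5H'
  i=24: run of 'F' x 9 -> '9F'

RLE = 6H8B5F5H9F


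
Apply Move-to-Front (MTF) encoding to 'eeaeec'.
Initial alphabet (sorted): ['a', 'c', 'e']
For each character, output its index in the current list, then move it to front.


MTF encoding:
'e': index 2 in ['a', 'c', 'e'] -> ['e', 'a', 'c']
'e': index 0 in ['e', 'a', 'c'] -> ['e', 'a', 'c']
'a': index 1 in ['e', 'a', 'c'] -> ['a', 'e', 'c']
'e': index 1 in ['a', 'e', 'c'] -> ['e', 'a', 'c']
'e': index 0 in ['e', 'a', 'c'] -> ['e', 'a', 'c']
'c': index 2 in ['e', 'a', 'c'] -> ['c', 'e', 'a']


Output: [2, 0, 1, 1, 0, 2]


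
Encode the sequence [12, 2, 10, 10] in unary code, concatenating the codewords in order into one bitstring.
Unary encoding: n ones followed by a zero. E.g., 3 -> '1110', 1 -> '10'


Encode each number as n ones followed by a terminating 0:
  12 -> 1111111111110 (13 bits)
  2 -> 110 (3 bits)
  10 -> 11111111110 (11 bits)
  10 -> 11111111110 (11 bits)
Total length = 13 + 3 + 11 + 11 = 38 bits.

Unary([12, 2, 10, 10]) = 11111111111101101111111111011111111110 (38 bits)


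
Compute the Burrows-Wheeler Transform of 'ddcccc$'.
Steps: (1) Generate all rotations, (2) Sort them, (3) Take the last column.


Rotations (sorted):
  0: $ddcccc -> last char: c
  1: c$ddccc -> last char: c
  2: cc$ddcc -> last char: c
  3: ccc$ddc -> last char: c
  4: cccc$dd -> last char: d
  5: dcccc$d -> last char: d
  6: ddcccc$ -> last char: $


BWT = ccccdd$


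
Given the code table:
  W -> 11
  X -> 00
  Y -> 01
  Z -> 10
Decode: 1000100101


Decoding:
10 -> Z
00 -> X
10 -> Z
01 -> Y
01 -> Y


Result: ZXZYY


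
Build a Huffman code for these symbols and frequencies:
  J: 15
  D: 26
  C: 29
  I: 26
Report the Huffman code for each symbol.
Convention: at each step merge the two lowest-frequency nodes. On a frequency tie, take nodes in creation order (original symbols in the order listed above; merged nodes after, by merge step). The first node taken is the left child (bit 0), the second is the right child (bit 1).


Huffman tree construction:
Step 1: Merge J(15) + D(26) = 41
Step 2: Merge I(26) + C(29) = 55
Step 3: Merge (J+D)(41) + (I+C)(55) = 96
Read each symbol's code off the tree from the root (left child = 0, right child = 1).

Codes:
  J: 00 (length 2)
  D: 01 (length 2)
  C: 11 (length 2)
  I: 10 (length 2)
Average code length: 192/96 = 2.0000 bits/symbol


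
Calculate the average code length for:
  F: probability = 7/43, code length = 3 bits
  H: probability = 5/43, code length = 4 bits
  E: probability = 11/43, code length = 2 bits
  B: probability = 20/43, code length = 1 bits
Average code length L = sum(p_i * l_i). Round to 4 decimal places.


Weighted contributions p_i * l_i:
  F: (7/43) * 3 = 21/43
  H: (5/43) * 4 = 20/43
  E: (11/43) * 2 = 22/43
  B: (20/43) * 1 = 20/43
Sum = (21 + 20 + 22 + 20)/43 = 83/43

L = 83/43 = 1.9302 bits/symbol


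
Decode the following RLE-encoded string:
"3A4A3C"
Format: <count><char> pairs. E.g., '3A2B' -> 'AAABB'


Expanding each <count><char> pair:
  3A -> 'AAA'
  4A -> 'AAAA'
  3C -> 'CCC'

Decoded = AAAAAAACCC


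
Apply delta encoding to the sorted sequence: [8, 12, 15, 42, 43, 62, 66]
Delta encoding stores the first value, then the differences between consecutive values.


First value: 8
Deltas:
  12 - 8 = 4
  15 - 12 = 3
  42 - 15 = 27
  43 - 42 = 1
  62 - 43 = 19
  66 - 62 = 4


Delta encoded: [8, 4, 3, 27, 1, 19, 4]


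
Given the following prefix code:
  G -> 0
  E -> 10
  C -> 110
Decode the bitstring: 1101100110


Decoding step by step:
Bits 110 -> C
Bits 110 -> C
Bits 0 -> G
Bits 110 -> C


Decoded message: CCGC


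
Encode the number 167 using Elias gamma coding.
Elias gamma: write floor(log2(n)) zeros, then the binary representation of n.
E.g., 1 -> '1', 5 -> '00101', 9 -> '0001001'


num_bits = floor(log2(167)) + 1 = 8
leading_zeros = num_bits - 1 = 7
binary(167) = 10100111

Elias gamma(167) = '0000000' + '10100111' = 000000010100111 (15 bits)


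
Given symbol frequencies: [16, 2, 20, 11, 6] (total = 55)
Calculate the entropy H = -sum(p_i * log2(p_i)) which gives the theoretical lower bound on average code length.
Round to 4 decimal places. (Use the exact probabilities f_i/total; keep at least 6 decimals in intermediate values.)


Per-symbol terms -p_i * log2(p_i) with p_i = f_i/55:
  p = 16/55 = 0.290909: log2(p) = -1.781360, -p*log2(p) = 0.518214
  p = 2/55 = 0.036364: log2(p) = -4.781360, -p*log2(p) = 0.173868
  p = 20/55 = 0.363636: log2(p) = -1.459432, -p*log2(p) = 0.530702
  p = 11/55 = 0.200000: log2(p) = -2.321928, -p*log2(p) = 0.464386
  p = 6/55 = 0.109091: log2(p) = -3.196397, -p*log2(p) = 0.348698
H = 0.518214 + 0.173868 + 0.530702 + 0.464386 + 0.348698 = 2.035868

H = 2.0359 bits/symbol


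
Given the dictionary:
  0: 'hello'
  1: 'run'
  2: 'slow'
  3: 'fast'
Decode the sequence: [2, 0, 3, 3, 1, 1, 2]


Look up each index in the dictionary:
  2 -> 'slow'
  0 -> 'hello'
  3 -> 'fast'
  3 -> 'fast'
  1 -> 'run'
  1 -> 'run'
  2 -> 'slow'

Decoded: "slow hello fast fast run run slow"


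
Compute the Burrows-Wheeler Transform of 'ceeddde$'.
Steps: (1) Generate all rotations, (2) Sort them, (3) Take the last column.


Rotations (sorted):
  0: $ceeddde -> last char: e
  1: ceeddde$ -> last char: $
  2: ddde$cee -> last char: e
  3: dde$ceed -> last char: d
  4: de$ceedd -> last char: d
  5: e$ceeddd -> last char: d
  6: eddde$ce -> last char: e
  7: eeddde$c -> last char: c


BWT = e$edddec
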